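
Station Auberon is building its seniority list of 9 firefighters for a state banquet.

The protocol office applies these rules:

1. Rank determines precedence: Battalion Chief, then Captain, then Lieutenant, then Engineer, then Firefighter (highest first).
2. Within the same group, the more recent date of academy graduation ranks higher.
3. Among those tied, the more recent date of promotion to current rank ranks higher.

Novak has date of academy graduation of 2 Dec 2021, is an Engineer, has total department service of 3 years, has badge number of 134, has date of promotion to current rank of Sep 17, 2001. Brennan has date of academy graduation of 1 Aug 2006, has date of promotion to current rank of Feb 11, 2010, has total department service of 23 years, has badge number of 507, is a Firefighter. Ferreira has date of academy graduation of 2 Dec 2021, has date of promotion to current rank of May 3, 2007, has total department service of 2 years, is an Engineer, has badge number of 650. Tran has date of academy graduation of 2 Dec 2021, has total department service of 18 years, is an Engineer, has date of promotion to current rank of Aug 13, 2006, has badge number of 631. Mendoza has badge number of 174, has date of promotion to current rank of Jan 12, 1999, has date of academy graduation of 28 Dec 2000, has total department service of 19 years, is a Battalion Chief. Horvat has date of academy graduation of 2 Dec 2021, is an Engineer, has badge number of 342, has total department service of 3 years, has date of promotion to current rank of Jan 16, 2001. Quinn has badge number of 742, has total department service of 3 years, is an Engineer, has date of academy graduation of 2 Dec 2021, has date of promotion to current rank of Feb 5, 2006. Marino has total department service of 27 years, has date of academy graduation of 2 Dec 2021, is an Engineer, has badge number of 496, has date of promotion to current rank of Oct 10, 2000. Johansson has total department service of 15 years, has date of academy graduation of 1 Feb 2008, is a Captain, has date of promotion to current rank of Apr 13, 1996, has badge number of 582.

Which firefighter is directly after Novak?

Horvat

By rank: Mendoza (Battalion Chief); then Johansson (Captain); then Ferreira, Tran, Quinn, Novak, Horvat and Marino (Engineer); then Brennan (Firefighter).
Ferreira, Tran, Quinn, Novak, Horvat and Marino all have date of academy graduation 2 Dec 2021, so the next rule applies.
Among Ferreira, Tran, Quinn, Novak, Horvat and Marino, by date of promotion to current rank (later first): Ferreira (May 3, 2007) before Tran (Aug 13, 2006) before Quinn (Feb 5, 2006) before Novak (Sep 17, 2001) before Horvat (Jan 16, 2001) before Marino (Oct 10, 2000).
Order: Mendoza, Johansson, Ferreira, Tran, Quinn, Novak, Horvat, Marino, Brennan.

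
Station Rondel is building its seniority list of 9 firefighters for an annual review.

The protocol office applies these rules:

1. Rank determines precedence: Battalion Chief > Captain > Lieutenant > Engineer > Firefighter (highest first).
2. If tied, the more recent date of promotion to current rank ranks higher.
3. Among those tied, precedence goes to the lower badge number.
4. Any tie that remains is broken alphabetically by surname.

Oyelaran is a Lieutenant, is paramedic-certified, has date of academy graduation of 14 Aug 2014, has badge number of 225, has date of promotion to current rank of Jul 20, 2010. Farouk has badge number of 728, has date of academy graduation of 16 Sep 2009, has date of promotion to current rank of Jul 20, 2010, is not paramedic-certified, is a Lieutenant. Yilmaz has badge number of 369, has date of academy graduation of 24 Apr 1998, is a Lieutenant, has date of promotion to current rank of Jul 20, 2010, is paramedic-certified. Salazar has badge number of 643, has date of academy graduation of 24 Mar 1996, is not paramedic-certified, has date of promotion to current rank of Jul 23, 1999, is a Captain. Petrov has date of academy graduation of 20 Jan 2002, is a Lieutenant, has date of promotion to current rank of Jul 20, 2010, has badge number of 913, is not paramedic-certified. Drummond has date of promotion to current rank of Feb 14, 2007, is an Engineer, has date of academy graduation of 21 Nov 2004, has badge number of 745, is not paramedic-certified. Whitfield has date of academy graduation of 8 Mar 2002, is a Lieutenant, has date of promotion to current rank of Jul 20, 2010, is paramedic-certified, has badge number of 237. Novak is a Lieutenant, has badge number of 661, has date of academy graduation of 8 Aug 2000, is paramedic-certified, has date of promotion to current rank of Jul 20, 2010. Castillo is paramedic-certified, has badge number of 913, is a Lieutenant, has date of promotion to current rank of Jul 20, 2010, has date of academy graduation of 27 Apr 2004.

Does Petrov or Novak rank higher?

By rank: Salazar (Captain); then Oyelaran, Whitfield, Yilmaz, Novak, Farouk, Castillo and Petrov (Lieutenant); then Drummond (Engineer).
Oyelaran, Whitfield, Yilmaz, Novak, Farouk, Castillo and Petrov all have date of promotion to current rank Jul 20, 2010, so the next rule applies.
Among Oyelaran, Whitfield, Yilmaz, Novak, Farouk, Castillo and Petrov, by badge number (lower first): Oyelaran (225) before Whitfield (237) before Yilmaz (369) before Novak (661) before Farouk (728) before Castillo and Petrov (913).
Among Castillo and Petrov, alphabetically by surname: Castillo before Petrov.
So Novak takes precedence.

Novak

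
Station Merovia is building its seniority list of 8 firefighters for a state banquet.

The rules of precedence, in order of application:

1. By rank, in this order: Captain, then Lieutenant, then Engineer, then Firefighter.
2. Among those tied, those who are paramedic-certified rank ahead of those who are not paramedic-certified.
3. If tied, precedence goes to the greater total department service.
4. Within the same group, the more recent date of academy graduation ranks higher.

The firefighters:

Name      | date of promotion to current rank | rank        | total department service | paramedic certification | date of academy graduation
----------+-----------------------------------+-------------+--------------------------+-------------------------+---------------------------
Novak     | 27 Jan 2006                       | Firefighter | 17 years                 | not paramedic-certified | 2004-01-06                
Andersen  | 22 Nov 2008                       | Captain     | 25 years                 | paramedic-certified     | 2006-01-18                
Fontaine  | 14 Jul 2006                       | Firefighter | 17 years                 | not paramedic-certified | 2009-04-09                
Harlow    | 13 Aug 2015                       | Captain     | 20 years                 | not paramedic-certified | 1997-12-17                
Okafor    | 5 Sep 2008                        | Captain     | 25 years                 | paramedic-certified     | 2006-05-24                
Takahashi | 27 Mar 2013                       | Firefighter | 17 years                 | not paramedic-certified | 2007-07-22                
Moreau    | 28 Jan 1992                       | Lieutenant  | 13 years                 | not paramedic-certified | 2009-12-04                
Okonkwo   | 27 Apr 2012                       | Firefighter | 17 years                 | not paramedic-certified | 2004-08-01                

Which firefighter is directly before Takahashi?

By rank: Okafor, Andersen and Harlow (Captain); then Moreau (Lieutenant); then Fontaine, Takahashi, Okonkwo and Novak (Firefighter).
Among Okafor, Andersen and Harlow, paramedic-certified before not paramedic-certified: Okafor and Andersen (paramedic-certified) before Harlow (not paramedic-certified).
Okafor and Andersen both have total department service 25 years, so the next rule applies.
Among Okafor and Andersen, by date of academy graduation (later first): Okafor (2006-05-24) before Andersen (2006-01-18).
Fontaine, Takahashi, Okonkwo and Novak are each not paramedic-certified, so the next rule applies.
Fontaine, Takahashi, Okonkwo and Novak all have total department service 17 years, so the next rule applies.
Among Fontaine, Takahashi, Okonkwo and Novak, by date of academy graduation (later first): Fontaine (2009-04-09) before Takahashi (2007-07-22) before Okonkwo (2004-08-01) before Novak (2004-01-06).
Order: Okafor, Andersen, Harlow, Moreau, Fontaine, Takahashi, Okonkwo, Novak.

Fontaine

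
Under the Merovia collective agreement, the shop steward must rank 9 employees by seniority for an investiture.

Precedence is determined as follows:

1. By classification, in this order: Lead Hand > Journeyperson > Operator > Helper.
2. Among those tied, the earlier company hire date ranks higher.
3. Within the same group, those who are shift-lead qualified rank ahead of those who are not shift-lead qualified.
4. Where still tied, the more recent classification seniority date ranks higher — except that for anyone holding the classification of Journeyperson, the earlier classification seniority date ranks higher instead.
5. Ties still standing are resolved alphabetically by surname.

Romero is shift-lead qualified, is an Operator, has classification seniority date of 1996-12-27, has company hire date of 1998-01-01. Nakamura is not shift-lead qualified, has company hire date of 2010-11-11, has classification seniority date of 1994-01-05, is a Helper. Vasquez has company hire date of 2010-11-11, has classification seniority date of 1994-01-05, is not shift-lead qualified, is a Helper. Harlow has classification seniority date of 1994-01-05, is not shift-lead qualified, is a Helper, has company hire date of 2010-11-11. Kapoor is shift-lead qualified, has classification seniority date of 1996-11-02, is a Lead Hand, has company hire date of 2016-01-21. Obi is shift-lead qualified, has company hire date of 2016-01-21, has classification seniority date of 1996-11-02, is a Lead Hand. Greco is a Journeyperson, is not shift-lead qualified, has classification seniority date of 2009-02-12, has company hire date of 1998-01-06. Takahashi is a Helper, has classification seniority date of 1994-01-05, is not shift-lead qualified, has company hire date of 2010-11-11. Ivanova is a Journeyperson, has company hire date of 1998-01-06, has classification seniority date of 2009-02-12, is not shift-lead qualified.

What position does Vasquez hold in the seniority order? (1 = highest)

9

By classification: Kapoor and Obi (Lead Hand); then Greco and Ivanova (Journeyperson); then Romero (Operator); then Harlow, Nakamura, Takahashi and Vasquez (Helper).
Kapoor and Obi both have company hire date 2016-01-21, so the next rule applies.
Kapoor and Obi are each shift-lead qualified, so the next rule applies.
Kapoor and Obi both have classification seniority date 1996-11-02, so the next rule applies.
Among Kapoor and Obi, alphabetically by surname: Kapoor before Obi.
Greco and Ivanova both have company hire date 1998-01-06, so the next rule applies.
Greco and Ivanova are each not shift-lead qualified, so the next rule applies.
Greco and Ivanova both have classification seniority date 2009-02-12, so the next rule applies.
Among Greco and Ivanova, alphabetically by surname: Greco before Ivanova.
Harlow, Nakamura, Takahashi and Vasquez all have company hire date 2010-11-11, so the next rule applies.
Harlow, Nakamura, Takahashi and Vasquez are each not shift-lead qualified, so the next rule applies.
Harlow, Nakamura, Takahashi and Vasquez all have classification seniority date 1994-01-05, so the next rule applies.
Among Harlow, Nakamura, Takahashi and Vasquez, alphabetically by surname: Harlow before Nakamura before Takahashi before Vasquez.
Order: Kapoor, Obi, Greco, Ivanova, Romero, Harlow, Nakamura, Takahashi, Vasquez. So position 9.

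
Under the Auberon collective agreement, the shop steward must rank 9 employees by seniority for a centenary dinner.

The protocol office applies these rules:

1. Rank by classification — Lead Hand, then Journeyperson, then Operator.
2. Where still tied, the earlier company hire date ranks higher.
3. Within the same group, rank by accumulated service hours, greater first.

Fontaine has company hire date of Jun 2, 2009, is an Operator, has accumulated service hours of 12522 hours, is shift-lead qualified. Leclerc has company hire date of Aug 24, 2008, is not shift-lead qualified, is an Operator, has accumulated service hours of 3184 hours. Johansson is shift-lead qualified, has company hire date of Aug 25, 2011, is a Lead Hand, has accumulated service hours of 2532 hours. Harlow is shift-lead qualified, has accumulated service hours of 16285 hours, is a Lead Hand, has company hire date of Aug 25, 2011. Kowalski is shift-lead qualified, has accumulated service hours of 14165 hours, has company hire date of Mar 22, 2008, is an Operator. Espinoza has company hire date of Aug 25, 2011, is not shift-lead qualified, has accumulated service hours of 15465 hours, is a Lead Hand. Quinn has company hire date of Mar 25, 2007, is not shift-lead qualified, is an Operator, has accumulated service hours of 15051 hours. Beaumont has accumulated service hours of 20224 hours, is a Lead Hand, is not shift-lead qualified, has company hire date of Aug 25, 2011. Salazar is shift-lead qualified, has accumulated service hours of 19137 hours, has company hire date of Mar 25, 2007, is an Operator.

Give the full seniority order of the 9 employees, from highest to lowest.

Beaumont, Harlow, Espinoza, Johansson, Salazar, Quinn, Kowalski, Leclerc, Fontaine

By classification: Beaumont, Harlow, Espinoza and Johansson (Lead Hand); then Salazar, Quinn, Kowalski, Leclerc and Fontaine (Operator).
Beaumont, Harlow, Espinoza and Johansson all have company hire date Aug 25, 2011, so the next rule applies.
Among Beaumont, Harlow, Espinoza and Johansson, by accumulated service hours (higher first): Beaumont (20224 hours) before Harlow (16285 hours) before Espinoza (15465 hours) before Johansson (2532 hours).
Among Salazar, Quinn, Kowalski, Leclerc and Fontaine, by company hire date (earlier first): Salazar and Quinn (Mar 25, 2007) before Kowalski (Mar 22, 2008) before Leclerc (Aug 24, 2008) before Fontaine (Jun 2, 2009).
Among Salazar and Quinn, by accumulated service hours (higher first): Salazar (19137 hours) before Quinn (15051 hours).
Full order: Beaumont, Harlow, Espinoza, Johansson, Salazar, Quinn, Kowalski, Leclerc, Fontaine.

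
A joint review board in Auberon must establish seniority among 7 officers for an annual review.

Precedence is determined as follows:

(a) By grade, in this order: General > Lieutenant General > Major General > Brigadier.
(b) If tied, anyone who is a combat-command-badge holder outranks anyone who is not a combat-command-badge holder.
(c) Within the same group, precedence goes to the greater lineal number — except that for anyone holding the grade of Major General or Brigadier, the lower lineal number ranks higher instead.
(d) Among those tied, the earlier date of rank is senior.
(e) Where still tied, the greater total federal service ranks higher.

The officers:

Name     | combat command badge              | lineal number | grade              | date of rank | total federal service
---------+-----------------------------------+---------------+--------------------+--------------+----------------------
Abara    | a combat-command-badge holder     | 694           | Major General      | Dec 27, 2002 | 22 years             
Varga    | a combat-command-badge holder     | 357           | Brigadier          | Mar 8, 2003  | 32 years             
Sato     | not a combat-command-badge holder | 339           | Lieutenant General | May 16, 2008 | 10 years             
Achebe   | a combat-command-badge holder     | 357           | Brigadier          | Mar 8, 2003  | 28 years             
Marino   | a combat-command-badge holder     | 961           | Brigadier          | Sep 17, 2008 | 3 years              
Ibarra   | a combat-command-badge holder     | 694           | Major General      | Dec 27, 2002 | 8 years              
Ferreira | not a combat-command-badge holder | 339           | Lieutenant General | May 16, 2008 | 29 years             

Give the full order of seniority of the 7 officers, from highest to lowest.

By grade: Ferreira and Sato (Lieutenant General); then Abara and Ibarra (Major General); then Varga, Achebe and Marino (Brigadier).
Ferreira and Sato are each not a combat-command-badge holder, so the next rule applies.
Ferreira and Sato both have lineal number 339, so the next rule applies.
Ferreira and Sato both have date of rank May 16, 2008, so the next rule applies.
Among Ferreira and Sato, by total federal service (higher first): Ferreira (29 years) before Sato (10 years).
Abara and Ibarra are each a combat-command-badge holder, so the next rule applies.
Abara and Ibarra both have lineal number 694, so the next rule applies.
Abara and Ibarra both have date of rank Dec 27, 2002, so the next rule applies.
Among Abara and Ibarra, by total federal service (higher first): Abara (22 years) before Ibarra (8 years).
Varga, Achebe and Marino are each a combat-command-badge holder, so the next rule applies.
Among Varga, Achebe and Marino, by lineal number (lower first) (reversed rule for this group): Varga and Achebe (357) before Marino (961).
Varga and Achebe both have date of rank Mar 8, 2003, so the next rule applies.
Among Varga and Achebe, by total federal service (higher first): Varga (32 years) before Achebe (28 years).
Full order: Ferreira, Sato, Abara, Ibarra, Varga, Achebe, Marino.

Ferreira, Sato, Abara, Ibarra, Varga, Achebe, Marino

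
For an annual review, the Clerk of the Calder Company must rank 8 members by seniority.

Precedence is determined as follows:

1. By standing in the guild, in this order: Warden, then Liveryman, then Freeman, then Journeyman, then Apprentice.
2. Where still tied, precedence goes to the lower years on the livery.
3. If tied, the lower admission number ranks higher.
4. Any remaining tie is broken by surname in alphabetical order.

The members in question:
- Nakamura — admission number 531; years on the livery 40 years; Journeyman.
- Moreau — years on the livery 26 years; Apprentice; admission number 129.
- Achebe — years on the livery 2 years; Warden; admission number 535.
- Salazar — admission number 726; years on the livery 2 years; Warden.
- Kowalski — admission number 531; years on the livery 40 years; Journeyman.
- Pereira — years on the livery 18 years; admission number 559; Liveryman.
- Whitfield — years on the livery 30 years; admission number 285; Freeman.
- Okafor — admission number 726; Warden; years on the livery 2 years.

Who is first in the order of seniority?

By standing in the guild: Achebe, Okafor and Salazar (Warden); then Pereira (Liveryman); then Whitfield (Freeman); then Kowalski and Nakamura (Journeyman); then Moreau (Apprentice).
Achebe, Okafor and Salazar all have years on the livery 2 years, so the next rule applies.
Among Achebe, Okafor and Salazar, by admission number (lower first): Achebe (535) before Okafor and Salazar (726).
Among Okafor and Salazar, alphabetically by surname: Okafor before Salazar.
Kowalski and Nakamura both have years on the livery 40 years, so the next rule applies.
Kowalski and Nakamura both have admission number 531, so the next rule applies.
Among Kowalski and Nakamura, alphabetically by surname: Kowalski before Nakamura.
Order: Achebe, Okafor, Salazar, Pereira, Whitfield, Kowalski, Nakamura, Moreau.

Achebe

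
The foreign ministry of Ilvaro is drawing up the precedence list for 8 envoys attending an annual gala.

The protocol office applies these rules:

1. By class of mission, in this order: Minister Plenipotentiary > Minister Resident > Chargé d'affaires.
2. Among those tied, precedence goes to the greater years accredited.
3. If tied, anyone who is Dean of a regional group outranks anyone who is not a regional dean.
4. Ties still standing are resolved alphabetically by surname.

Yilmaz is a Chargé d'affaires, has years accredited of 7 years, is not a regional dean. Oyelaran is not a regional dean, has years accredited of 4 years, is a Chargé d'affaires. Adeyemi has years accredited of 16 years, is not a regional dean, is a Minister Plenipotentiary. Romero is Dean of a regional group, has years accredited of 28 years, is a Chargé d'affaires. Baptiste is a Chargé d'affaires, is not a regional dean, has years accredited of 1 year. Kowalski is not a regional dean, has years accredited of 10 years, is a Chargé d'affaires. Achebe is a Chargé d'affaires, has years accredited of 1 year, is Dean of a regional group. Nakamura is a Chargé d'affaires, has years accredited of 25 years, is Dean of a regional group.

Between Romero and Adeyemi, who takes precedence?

Adeyemi

By class of mission: Adeyemi (Minister Plenipotentiary); then Romero, Nakamura, Kowalski, Yilmaz, Oyelaran, Achebe and Baptiste (Chargé d'affaires).
Among Romero, Nakamura, Kowalski, Yilmaz, Oyelaran, Achebe and Baptiste, by years accredited (higher first): Romero (28 years) before Nakamura (25 years) before Kowalski (10 years) before Yilmaz (7 years) before Oyelaran (4 years) before Achebe and Baptiste (1 year).
Among Achebe and Baptiste, Dean of a regional group before not a regional dean: Achebe (Dean of a regional group) before Baptiste (not a regional dean).
So Adeyemi takes precedence.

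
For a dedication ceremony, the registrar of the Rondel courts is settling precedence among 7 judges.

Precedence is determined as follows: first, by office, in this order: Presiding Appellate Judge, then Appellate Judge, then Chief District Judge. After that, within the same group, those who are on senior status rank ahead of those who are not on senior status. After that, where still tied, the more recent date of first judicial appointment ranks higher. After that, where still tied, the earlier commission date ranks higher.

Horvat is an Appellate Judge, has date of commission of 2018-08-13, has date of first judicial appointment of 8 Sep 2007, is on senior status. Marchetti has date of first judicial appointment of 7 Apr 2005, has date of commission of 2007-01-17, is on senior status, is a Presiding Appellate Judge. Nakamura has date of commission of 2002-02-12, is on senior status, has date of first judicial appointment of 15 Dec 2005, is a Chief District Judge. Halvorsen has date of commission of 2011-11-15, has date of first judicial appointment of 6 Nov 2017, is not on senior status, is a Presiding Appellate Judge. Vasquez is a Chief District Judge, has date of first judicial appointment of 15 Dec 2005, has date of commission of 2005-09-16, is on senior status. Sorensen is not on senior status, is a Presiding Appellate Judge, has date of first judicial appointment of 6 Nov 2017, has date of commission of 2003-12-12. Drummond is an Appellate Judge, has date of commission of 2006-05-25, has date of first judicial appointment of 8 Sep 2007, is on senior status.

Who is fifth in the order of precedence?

By office: Marchetti, Sorensen and Halvorsen (Presiding Appellate Judge); then Drummond and Horvat (Appellate Judge); then Nakamura and Vasquez (Chief District Judge).
Among Marchetti, Sorensen and Halvorsen, on senior status before not on senior status: Marchetti (on senior status) before Sorensen and Halvorsen (not on senior status).
Sorensen and Halvorsen both have date of first judicial appointment 6 Nov 2017, so the next rule applies.
Among Sorensen and Halvorsen, by date of commission (earlier first): Sorensen (2003-12-12) before Halvorsen (2011-11-15).
Drummond and Horvat are each on senior status, so the next rule applies.
Drummond and Horvat both have date of first judicial appointment 8 Sep 2007, so the next rule applies.
Among Drummond and Horvat, by date of commission (earlier first): Drummond (2006-05-25) before Horvat (2018-08-13).
Nakamura and Vasquez are each on senior status, so the next rule applies.
Nakamura and Vasquez both have date of first judicial appointment 15 Dec 2005, so the next rule applies.
Among Nakamura and Vasquez, by date of commission (earlier first): Nakamura (2002-02-12) before Vasquez (2005-09-16).
Order: Marchetti, Sorensen, Halvorsen, Drummond, Horvat, Nakamura, Vasquez.

Horvat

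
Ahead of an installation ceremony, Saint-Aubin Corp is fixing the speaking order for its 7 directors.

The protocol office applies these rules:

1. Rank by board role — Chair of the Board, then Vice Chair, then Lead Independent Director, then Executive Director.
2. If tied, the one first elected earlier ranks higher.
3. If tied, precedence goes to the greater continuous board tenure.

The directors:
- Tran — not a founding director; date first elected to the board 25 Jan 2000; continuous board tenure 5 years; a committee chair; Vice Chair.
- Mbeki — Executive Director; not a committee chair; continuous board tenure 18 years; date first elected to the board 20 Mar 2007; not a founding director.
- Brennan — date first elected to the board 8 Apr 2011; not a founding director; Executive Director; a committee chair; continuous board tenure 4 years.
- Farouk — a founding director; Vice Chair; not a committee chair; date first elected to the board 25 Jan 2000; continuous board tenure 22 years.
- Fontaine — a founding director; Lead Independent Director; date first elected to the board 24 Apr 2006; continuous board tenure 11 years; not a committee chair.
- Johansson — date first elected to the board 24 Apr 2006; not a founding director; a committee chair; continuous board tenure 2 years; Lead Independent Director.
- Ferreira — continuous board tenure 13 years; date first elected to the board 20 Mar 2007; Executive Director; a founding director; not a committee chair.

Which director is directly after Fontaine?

By board role: Farouk and Tran (Vice Chair); then Fontaine and Johansson (Lead Independent Director); then Mbeki, Ferreira and Brennan (Executive Director).
Farouk and Tran both have date first elected to the board 25 Jan 2000, so the next rule applies.
Among Farouk and Tran, by continuous board tenure (higher first): Farouk (22 years) before Tran (5 years).
Fontaine and Johansson both have date first elected to the board 24 Apr 2006, so the next rule applies.
Among Fontaine and Johansson, by continuous board tenure (higher first): Fontaine (11 years) before Johansson (2 years).
Among Mbeki, Ferreira and Brennan, by date first elected to the board (earlier first): Mbeki and Ferreira (20 Mar 2007) before Brennan (8 Apr 2011).
Among Mbeki and Ferreira, by continuous board tenure (higher first): Mbeki (18 years) before Ferreira (13 years).
Order: Farouk, Tran, Fontaine, Johansson, Mbeki, Ferreira, Brennan.

Johansson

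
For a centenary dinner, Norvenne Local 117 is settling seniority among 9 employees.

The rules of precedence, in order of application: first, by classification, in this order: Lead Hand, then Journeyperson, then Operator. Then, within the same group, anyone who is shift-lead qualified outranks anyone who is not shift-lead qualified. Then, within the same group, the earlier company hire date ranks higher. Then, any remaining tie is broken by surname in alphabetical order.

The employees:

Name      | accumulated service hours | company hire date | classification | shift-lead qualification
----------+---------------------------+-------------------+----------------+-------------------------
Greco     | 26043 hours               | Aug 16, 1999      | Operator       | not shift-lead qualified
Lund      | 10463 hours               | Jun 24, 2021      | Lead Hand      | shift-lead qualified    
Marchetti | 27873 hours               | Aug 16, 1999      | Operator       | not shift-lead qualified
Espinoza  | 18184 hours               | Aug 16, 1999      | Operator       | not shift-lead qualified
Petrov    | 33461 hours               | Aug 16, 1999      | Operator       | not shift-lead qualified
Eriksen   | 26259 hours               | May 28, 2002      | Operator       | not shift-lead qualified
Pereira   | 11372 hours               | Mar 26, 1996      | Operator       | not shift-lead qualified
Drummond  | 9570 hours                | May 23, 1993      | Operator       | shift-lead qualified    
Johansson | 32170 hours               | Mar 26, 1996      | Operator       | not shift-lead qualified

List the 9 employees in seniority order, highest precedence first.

By classification: Lund (Lead Hand); then Drummond, Johansson, Pereira, Espinoza, Greco, Marchetti, Petrov and Eriksen (Operator).
Among Drummond, Johansson, Pereira, Espinoza, Greco, Marchetti, Petrov and Eriksen, shift-lead qualified before not shift-lead qualified: Drummond (shift-lead qualified) before Johansson, Pereira, Espinoza, Greco, Marchetti, Petrov and Eriksen (not shift-lead qualified).
Among Johansson, Pereira, Espinoza, Greco, Marchetti, Petrov and Eriksen, by company hire date (earlier first): Johansson and Pereira (Mar 26, 1996) before Espinoza, Greco, Marchetti and Petrov (Aug 16, 1999) before Eriksen (May 28, 2002).
Among Johansson and Pereira, alphabetically by surname: Johansson before Pereira.
Among Espinoza, Greco, Marchetti and Petrov, alphabetically by surname: Espinoza before Greco before Marchetti before Petrov.
Full order: Lund, Drummond, Johansson, Pereira, Espinoza, Greco, Marchetti, Petrov, Eriksen.

Lund, Drummond, Johansson, Pereira, Espinoza, Greco, Marchetti, Petrov, Eriksen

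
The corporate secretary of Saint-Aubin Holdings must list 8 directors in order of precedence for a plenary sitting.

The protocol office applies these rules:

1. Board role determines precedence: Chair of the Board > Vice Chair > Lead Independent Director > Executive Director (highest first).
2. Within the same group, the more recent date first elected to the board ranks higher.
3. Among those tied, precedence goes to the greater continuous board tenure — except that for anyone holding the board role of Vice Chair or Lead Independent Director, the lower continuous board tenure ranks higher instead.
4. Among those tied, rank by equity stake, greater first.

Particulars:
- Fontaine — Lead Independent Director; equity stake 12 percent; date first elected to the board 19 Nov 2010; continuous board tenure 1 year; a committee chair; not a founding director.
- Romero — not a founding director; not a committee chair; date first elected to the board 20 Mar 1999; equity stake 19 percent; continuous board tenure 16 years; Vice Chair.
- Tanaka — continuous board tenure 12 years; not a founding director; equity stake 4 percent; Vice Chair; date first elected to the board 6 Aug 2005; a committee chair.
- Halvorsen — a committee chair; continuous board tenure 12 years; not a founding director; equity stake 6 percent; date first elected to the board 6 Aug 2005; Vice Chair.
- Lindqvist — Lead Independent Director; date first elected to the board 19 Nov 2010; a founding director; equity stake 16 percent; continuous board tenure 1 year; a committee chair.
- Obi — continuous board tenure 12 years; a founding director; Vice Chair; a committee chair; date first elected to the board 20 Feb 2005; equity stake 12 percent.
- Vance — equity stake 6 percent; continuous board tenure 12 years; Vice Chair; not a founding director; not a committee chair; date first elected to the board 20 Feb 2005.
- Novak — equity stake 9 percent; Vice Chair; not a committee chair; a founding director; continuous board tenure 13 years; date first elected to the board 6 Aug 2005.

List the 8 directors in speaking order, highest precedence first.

By board role: Halvorsen, Tanaka, Novak, Obi, Vance and Romero (Vice Chair); then Lindqvist and Fontaine (Lead Independent Director).
Among Halvorsen, Tanaka, Novak, Obi, Vance and Romero, by date first elected to the board (later first): Halvorsen, Tanaka and Novak (6 Aug 2005) before Obi and Vance (20 Feb 2005) before Romero (20 Mar 1999).
Among Halvorsen, Tanaka and Novak, by continuous board tenure (lower first) (reversed rule for this group): Halvorsen and Tanaka (12 years) before Novak (13 years).
Among Halvorsen and Tanaka, by equity stake (higher first): Halvorsen (6 percent) before Tanaka (4 percent).
Obi and Vance both have continuous board tenure 12 years, so the next rule applies.
Among Obi and Vance, by equity stake (higher first): Obi (12 percent) before Vance (6 percent).
Lindqvist and Fontaine both have date first elected to the board 19 Nov 2010, so the next rule applies.
Lindqvist and Fontaine both have continuous board tenure 1 year, so the next rule applies.
Among Lindqvist and Fontaine, by equity stake (higher first): Lindqvist (16 percent) before Fontaine (12 percent).
Full order: Halvorsen, Tanaka, Novak, Obi, Vance, Romero, Lindqvist, Fontaine.

Halvorsen, Tanaka, Novak, Obi, Vance, Romero, Lindqvist, Fontaine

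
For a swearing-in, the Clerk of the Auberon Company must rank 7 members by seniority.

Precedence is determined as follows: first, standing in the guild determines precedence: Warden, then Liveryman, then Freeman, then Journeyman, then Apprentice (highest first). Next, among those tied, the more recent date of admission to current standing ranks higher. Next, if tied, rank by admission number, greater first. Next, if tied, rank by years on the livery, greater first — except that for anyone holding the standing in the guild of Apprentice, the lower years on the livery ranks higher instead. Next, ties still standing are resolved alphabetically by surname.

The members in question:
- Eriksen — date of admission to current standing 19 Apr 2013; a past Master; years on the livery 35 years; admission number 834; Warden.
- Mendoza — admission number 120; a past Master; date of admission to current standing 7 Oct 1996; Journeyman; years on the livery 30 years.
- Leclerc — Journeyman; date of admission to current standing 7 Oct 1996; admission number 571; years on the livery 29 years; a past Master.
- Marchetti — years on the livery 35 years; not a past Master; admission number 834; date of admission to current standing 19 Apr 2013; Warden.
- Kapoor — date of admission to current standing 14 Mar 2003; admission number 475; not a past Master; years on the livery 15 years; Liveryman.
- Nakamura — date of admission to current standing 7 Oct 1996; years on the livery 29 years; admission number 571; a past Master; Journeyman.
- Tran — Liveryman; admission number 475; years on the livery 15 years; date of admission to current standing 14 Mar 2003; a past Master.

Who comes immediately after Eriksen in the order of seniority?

By standing in the guild: Eriksen and Marchetti (Warden); then Kapoor and Tran (Liveryman); then Leclerc, Nakamura and Mendoza (Journeyman).
Eriksen and Marchetti both have date of admission to current standing 19 Apr 2013, so the next rule applies.
Eriksen and Marchetti both have admission number 834, so the next rule applies.
Eriksen and Marchetti both have years on the livery 35 years, so the next rule applies.
Among Eriksen and Marchetti, alphabetically by surname: Eriksen before Marchetti.
Kapoor and Tran both have date of admission to current standing 14 Mar 2003, so the next rule applies.
Kapoor and Tran both have admission number 475, so the next rule applies.
Kapoor and Tran both have years on the livery 15 years, so the next rule applies.
Among Kapoor and Tran, alphabetically by surname: Kapoor before Tran.
Leclerc, Nakamura and Mendoza all have date of admission to current standing 7 Oct 1996, so the next rule applies.
Among Leclerc, Nakamura and Mendoza, by admission number (higher first): Leclerc and Nakamura (571) before Mendoza (120).
Leclerc and Nakamura both have years on the livery 29 years, so the next rule applies.
Among Leclerc and Nakamura, alphabetically by surname: Leclerc before Nakamura.
Order: Eriksen, Marchetti, Kapoor, Tran, Leclerc, Nakamura, Mendoza.

Marchetti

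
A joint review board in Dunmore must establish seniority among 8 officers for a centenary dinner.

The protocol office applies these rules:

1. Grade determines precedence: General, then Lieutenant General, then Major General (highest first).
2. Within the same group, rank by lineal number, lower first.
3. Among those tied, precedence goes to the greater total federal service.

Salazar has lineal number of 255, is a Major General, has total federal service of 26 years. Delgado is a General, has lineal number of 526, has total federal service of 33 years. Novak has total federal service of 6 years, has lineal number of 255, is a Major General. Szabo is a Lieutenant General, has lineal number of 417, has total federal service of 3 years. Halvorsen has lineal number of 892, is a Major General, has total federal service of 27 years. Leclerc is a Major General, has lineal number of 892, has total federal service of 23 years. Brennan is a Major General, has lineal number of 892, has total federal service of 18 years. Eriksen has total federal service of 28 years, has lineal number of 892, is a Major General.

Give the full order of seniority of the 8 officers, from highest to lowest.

By grade: Delgado (General); then Szabo (Lieutenant General); then Salazar, Novak, Eriksen, Halvorsen, Leclerc and Brennan (Major General).
Among Salazar, Novak, Eriksen, Halvorsen, Leclerc and Brennan, by lineal number (lower first): Salazar and Novak (255) before Eriksen, Halvorsen, Leclerc and Brennan (892).
Among Salazar and Novak, by total federal service (higher first): Salazar (26 years) before Novak (6 years).
Among Eriksen, Halvorsen, Leclerc and Brennan, by total federal service (higher first): Eriksen (28 years) before Halvorsen (27 years) before Leclerc (23 years) before Brennan (18 years).
Full order: Delgado, Szabo, Salazar, Novak, Eriksen, Halvorsen, Leclerc, Brennan.

Delgado, Szabo, Salazar, Novak, Eriksen, Halvorsen, Leclerc, Brennan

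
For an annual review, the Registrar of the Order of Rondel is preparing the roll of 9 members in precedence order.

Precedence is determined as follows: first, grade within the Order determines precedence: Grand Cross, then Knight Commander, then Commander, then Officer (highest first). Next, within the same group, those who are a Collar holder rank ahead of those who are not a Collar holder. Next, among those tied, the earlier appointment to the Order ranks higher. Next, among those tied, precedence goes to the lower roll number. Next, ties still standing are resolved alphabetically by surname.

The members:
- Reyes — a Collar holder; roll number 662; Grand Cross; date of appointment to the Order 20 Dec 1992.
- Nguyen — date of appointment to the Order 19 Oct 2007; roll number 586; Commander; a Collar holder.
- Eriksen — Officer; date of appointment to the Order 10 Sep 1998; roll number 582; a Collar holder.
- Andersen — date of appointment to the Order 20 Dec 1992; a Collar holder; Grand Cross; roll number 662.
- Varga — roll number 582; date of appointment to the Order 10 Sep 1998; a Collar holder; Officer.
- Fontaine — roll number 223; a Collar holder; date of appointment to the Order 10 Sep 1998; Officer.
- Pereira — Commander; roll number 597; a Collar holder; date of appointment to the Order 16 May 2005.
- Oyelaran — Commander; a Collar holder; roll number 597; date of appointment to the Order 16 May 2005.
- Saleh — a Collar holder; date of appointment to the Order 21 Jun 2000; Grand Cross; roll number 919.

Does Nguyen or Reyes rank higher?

By grade within the Order: Andersen, Reyes and Saleh (Grand Cross); then Oyelaran, Pereira and Nguyen (Commander); then Fontaine, Eriksen and Varga (Officer).
Andersen, Reyes and Saleh are each a Collar holder, so the next rule applies.
Among Andersen, Reyes and Saleh, by date of appointment to the Order (earlier first): Andersen and Reyes (20 Dec 1992) before Saleh (21 Jun 2000).
Andersen and Reyes both have roll number 662, so the next rule applies.
Among Andersen and Reyes, alphabetically by surname: Andersen before Reyes.
Oyelaran, Pereira and Nguyen are each a Collar holder, so the next rule applies.
Among Oyelaran, Pereira and Nguyen, by date of appointment to the Order (earlier first): Oyelaran and Pereira (16 May 2005) before Nguyen (19 Oct 2007).
Oyelaran and Pereira both have roll number 597, so the next rule applies.
Among Oyelaran and Pereira, alphabetically by surname: Oyelaran before Pereira.
Fontaine, Eriksen and Varga are each a Collar holder, so the next rule applies.
Fontaine, Eriksen and Varga all have date of appointment to the Order 10 Sep 1998, so the next rule applies.
Among Fontaine, Eriksen and Varga, by roll number (lower first): Fontaine (223) before Eriksen and Varga (582).
Among Eriksen and Varga, alphabetically by surname: Eriksen before Varga.
So Reyes takes precedence.

Reyes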